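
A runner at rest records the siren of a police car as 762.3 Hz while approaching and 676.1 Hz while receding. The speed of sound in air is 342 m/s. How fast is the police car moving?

20.5 m/s

f₁/f₂ = (v + v_s)/(v − v_s), so v_s = v · (f₁ − f₂)/(f₁ + f₂).
v_s = 342 × (762.3 − 676.1)/(762.3 + 676.1) = 342 × 86.2/1438.4 ≈ 20.5 m/s.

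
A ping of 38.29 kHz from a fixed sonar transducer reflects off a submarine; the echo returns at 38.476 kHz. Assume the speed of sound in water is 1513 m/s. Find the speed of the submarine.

Double Doppler shift off a moving reflector: f₂ = f₀ · (v + u)/(v − u) (u > 0 toward emitter).
Rearranging, u = v · (f₂ − f₀)/(f₂ + f₀) = 1513 × 0.186/76.766 ≈ 3.7 m/s.
So the submarine is moving at 3.7 m/s toward the emitter.

3.7 m/s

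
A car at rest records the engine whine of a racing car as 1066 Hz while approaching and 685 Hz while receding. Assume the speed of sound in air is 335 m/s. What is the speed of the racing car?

73 m/s

f₁/f₂ = (v + v_s)/(v − v_s), so v_s = v · (f₁ − f₂)/(f₁ + f₂).
v_s = 335 × (1066 − 685)/(1066 + 685) = 335 × 381/1751 ≈ 73 m/s.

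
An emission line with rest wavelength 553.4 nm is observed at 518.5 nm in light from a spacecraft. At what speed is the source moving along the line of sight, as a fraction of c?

λ'/λ₀ = 0.9369 < 1 (blueshift), so the source is approaching.
λ'/λ₀ = √((1 − β)/(1 + β)) for an approaching source ⇒ β = (1 − r²)/(1 + r²) with r = λ'/λ₀.
β = (1 − 0.8778)/(1 + 0.8778) ≈ 0.065.

0.065c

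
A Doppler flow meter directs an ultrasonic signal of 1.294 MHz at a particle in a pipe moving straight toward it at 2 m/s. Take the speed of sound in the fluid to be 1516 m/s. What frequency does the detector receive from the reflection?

The particle in a pipe first receives the wave as a moving observer: f₁ = f₀ · (v + u)/v = 1.294 × (1516 + 2)/1516 ≈ 1.2957 MHz.
On reflection it acts as a source moving toward the stationary detector: f₂ = f₁ · v/(v − u) = 1.2957 × 1516/1514 ≈ 1.2974 MHz.

1.2974 MHz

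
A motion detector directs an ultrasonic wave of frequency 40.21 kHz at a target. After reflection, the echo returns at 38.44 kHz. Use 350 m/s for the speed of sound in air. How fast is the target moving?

Double Doppler shift off a moving reflector: f₂ = f₀ · (v + u)/(v − u) (u > 0 toward emitter).
Rearranging, u = v · (f₂ − f₀)/(f₂ + f₀) = 350 × -1.77/78.65 ≈ -7.9 m/s.
So the target is moving at 7.9 m/s away from the emitter.

7.9 m/s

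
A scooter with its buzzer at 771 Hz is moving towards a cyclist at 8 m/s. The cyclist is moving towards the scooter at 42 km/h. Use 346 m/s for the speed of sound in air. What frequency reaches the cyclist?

816 Hz

42 km/h = 11.67 m/s.
With source approaching and observer approaching, f' = f · (v + v_o)/(v − v_s).
f' = 771 × (346 + 11.67)/(346 − 8) = 771 × 357.67/338 ≈ 816 Hz.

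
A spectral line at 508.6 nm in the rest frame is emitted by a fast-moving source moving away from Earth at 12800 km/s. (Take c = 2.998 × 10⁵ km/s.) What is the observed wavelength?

530.8 nm

β = v/c = 12800/299800 = 0.0427.
Relativistic Doppler for wavelength: λ' = λ₀ · √((1 + β)/(1 − β)).
λ' = 508.6 × √(1.0427/0.9573) = 508.6 × 1.04365 ≈ 530.8 nm.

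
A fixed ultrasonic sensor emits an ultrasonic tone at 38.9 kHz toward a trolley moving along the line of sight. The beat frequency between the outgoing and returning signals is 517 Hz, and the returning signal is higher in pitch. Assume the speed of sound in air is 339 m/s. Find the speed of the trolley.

Double Doppler shift off a moving reflector: f₂ = f₀ · (v + u)/(v − u) (u > 0 toward emitter).
Returning signal is higher, so f₂ = f₀ + Δf = 38900 + 517 = 39417 Hz.
Rearranging, u = v · (f₂ − f₀)/(f₂ + f₀) = 339 × 517/78317 ≈ 2.24 m/s.
So the trolley is moving at 2.24 m/s toward the emitter.

2.24 m/s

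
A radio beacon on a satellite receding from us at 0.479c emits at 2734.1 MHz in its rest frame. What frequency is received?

Relativistic Doppler for frequency: f' = f₀ · √((1 − β)/(1 + β)).
f' = 2734.1 × √(0.5210/1.4790) = 2734.1 × 0.59352 ≈ 1622.7 MHz.

1622.7 MHz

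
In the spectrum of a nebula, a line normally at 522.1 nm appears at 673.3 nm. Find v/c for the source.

λ'/λ₀ = 1.2896 > 1 (redshift), so the source is receding.
λ'/λ₀ = √((1 + β)/(1 − β)) for a receding source ⇒ β = (r² − 1)/(r² + 1) with r = λ'/λ₀.
β = (1.6631 − 1)/(1.6631 + 1) ≈ 0.249.

0.249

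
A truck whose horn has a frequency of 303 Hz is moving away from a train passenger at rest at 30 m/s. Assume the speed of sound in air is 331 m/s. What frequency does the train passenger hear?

With the source moving away from a stationary observer, f' = f · v/(v + v_s).
f' = 303 × 331/(331 + 30) = 303 × 331/361 ≈ 278 Hz.

278 Hz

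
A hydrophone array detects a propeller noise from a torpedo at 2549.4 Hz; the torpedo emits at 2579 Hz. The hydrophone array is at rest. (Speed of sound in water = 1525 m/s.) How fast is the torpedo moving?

17.7 m/s

f' < f, so the torpedo is receding.
f' = f · v/(v + v_s) ⇒ v_s = v · |1 − f/f'|.
v_s = 1525 × |1 − 2579/2549.4| = 1525 × 0.01161 ≈ 17.7 m/s.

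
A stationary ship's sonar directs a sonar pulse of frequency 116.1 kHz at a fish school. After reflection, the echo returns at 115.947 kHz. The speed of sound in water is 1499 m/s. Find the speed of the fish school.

0.99 m/s

Double Doppler shift off a moving reflector: f₂ = f₀ · (v + u)/(v − u) (u > 0 toward emitter).
Rearranging, u = v · (f₂ − f₀)/(f₂ + f₀) = 1499 × -0.153/232.047 ≈ -0.99 m/s.
So the fish school is moving at 0.99 m/s away from the emitter.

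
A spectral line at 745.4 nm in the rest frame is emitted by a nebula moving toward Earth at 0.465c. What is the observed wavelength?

450.5 nm

Relativistic Doppler for wavelength: λ' = λ₀ · √((1 − β)/(1 + β)).
λ' = 745.4 × √(0.5350/1.4650) = 745.4 × 0.60431 ≈ 450.5 nm.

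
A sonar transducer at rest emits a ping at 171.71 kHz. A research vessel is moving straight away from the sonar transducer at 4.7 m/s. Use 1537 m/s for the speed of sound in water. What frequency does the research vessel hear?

171.2 kHz

Moving observer, stationary source: f' = f · (v − v_o)/v.
f' = 171.71 × (1537 − 4.7)/1537 = 171.71 × 1532.3/1537 ≈ 171.2 kHz.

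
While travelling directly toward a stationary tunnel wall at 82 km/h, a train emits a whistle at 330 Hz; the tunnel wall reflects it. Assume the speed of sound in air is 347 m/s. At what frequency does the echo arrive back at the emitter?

376 Hz

82 km/h = 22.78 m/s.
The tunnel wall receives the sound from a moving source: f₁ = f₀ · v/(v − v_e) = 330 × 347/324.22 ≈ 353 Hz.
On the return leg the train is a moving observer: f₂ = f₁ · (v + v_e)/v = 353 × 369.78/347 ≈ 376 Hz.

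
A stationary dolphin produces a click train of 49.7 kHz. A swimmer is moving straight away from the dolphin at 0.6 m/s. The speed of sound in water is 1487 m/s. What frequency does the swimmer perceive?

Only the observer moves, away from the source, so f' = f · (v − v_o)/v.
f' = 49.7 × (1487 − 0.6)/1487 = 49.7 × 1486.4/1487 ≈ 49.7 kHz.

49.7 kHz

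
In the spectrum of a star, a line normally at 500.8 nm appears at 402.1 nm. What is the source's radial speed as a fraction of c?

0.216c

λ'/λ₀ = 0.8029 < 1 (blueshift), so the source is approaching.
λ'/λ₀ = √((1 − β)/(1 + β)) for an approaching source ⇒ β = (1 − r²)/(1 + r²) with r = λ'/λ₀.
β = (1 − 0.6447)/(1 + 0.6447) ≈ 0.216.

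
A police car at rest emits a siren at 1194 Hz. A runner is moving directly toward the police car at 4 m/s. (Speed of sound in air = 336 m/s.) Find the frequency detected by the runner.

Only the observer moves, toward the source, so f' = f · (v + v_o)/v.
f' = 1194 × (336 + 4)/336 = 1194 × 340/336 ≈ 1208 Hz.

1208 Hz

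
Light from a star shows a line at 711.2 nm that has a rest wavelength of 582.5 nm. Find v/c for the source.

0.197c

λ'/λ₀ = 1.2209 > 1 (redshift), so the source is receding.
λ'/λ₀ = √((1 + β)/(1 − β)) for a receding source ⇒ β = (r² − 1)/(r² + 1) with r = λ'/λ₀.
β = (1.4907 − 1)/(1.4907 + 1) ≈ 0.197.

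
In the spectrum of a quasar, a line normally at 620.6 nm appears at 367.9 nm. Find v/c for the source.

0.480c

λ'/λ₀ = 0.5928 < 1 (blueshift), so the source is approaching.
λ'/λ₀ = √((1 − β)/(1 + β)) for an approaching source ⇒ β = (1 − r²)/(1 + r²) with r = λ'/λ₀.
β = (1 − 0.3514)/(1 + 0.3514) ≈ 0.480.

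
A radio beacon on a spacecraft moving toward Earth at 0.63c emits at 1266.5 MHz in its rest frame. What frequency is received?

2658.3 MHz

Relativistic Doppler for frequency: f' = f₀ · √((1 + β)/(1 − β)).
f' = 1266.5 × √(1.6300/0.3700) = 1266.5 × 2.09891 ≈ 2658.3 MHz.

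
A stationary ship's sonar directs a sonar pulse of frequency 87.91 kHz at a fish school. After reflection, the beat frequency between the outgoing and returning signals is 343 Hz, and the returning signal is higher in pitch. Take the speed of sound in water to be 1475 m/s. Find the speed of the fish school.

Double Doppler shift off a moving reflector: f₂ = f₀ · (v + u)/(v − u) (u > 0 toward emitter).
Returning signal is higher, so f₂ = f₀ + Δf = 87910 + 343 = 88253 Hz.
Rearranging, u = v · (f₂ − f₀)/(f₂ + f₀) = 1475 × 343/176163 ≈ 2.87 m/s.
So the fish school is moving at 2.87 m/s toward the emitter.

2.87 m/s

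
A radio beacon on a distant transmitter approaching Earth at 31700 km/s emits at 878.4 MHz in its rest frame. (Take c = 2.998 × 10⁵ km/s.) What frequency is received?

β = v/c = 31700/299800 = 0.1057.
Relativistic Doppler for frequency: f' = f₀ · √((1 + β)/(1 − β)).
f' = 878.4 × √(1.1057/0.8943) = 878.4 × 1.11197 ≈ 976.8 MHz.

976.8 MHz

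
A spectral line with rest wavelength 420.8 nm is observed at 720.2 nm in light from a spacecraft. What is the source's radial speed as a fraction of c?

0.491

λ'/λ₀ = 1.7115 > 1 (redshift), so the source is receding.
λ'/λ₀ = √((1 + β)/(1 − β)) for a receding source ⇒ β = (r² − 1)/(r² + 1) with r = λ'/λ₀.
β = (2.9292 − 1)/(2.9292 + 1) ≈ 0.491.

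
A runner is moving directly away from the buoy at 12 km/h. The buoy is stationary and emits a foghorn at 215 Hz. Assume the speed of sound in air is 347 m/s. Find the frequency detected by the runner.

213 Hz

12 km/h = 3.333 m/s.
Moving observer, stationary source: f' = f · (v − v_o)/v.
f' = 215 × (347 − 3.333)/347 = 215 × 343.67/347 ≈ 213 Hz.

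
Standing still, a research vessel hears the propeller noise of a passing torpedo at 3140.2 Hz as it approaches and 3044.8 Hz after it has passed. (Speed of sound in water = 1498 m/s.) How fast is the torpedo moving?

23.1 m/s

f₁/f₂ = (v + v_s)/(v − v_s), so v_s = v · (f₁ − f₂)/(f₁ + f₂).
v_s = 1498 × (3140.2 − 3044.8)/(3140.2 + 3044.8) = 1498 × 95.4/6185.0 ≈ 23.1 m/s.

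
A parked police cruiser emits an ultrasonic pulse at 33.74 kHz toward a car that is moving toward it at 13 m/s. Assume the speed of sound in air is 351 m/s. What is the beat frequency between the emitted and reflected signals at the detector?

2595 Hz

At the car (a moving observer), f₁ = f₀ · (v + u)/v = 33.74 × 364/351 ≈ 34.99 kHz.
The reflection then acts as a moving source: f₂ = f₁ · v/(v − u) ≈ 36.34 kHz.
Equivalently f₂ = f₀ · (v + u)/(v − u).
Beat frequency (with f₀ = 33740 Hz): |f₂ − f₀| = 2u·f₀/(v − u) = 2 × 13 × 33740/338 ≈ 2595 Hz.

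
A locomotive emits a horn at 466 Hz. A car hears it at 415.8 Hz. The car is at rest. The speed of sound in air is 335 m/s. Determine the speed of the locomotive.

f' < f, so the locomotive is receding.
f' = f · v/(v + v_s) ⇒ v_s = v · |1 − f/f'|.
v_s = 335 × |1 − 466/415.8| = 335 × 0.1207 ≈ 40 m/s.

40 m/s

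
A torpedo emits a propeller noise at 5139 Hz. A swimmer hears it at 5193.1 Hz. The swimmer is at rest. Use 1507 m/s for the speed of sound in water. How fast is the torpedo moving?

f' > f, so the torpedo is approaching.
f' = f · v/(v − v_s) ⇒ v_s = v · |1 − f/f'|.
v_s = 1507 × |1 − 5139/5193.1| = 1507 × 0.01042 ≈ 15.7 m/s.

15.7 m/s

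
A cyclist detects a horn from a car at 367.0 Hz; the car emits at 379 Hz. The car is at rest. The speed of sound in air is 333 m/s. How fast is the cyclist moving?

10.5 m/s

f' < f, so the cyclist is receding.
f' = f · (v − v_o)/v ⇒ v_o = v · |f'/f − 1|.
v_o = 333 × |367.0/379 − 1| = 333 × 0.03166 ≈ 10.5 m/s.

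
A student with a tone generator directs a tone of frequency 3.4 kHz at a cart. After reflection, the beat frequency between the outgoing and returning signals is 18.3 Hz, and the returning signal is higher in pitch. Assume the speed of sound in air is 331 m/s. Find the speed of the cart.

0.89 m/s

Double Doppler shift off a moving reflector: f₂ = f₀ · (v + u)/(v − u) (u > 0 toward emitter).
Returning signal is higher, so f₂ = f₀ + Δf = 3400 + 18.3 = 3418.3 Hz.
Rearranging, u = v · (f₂ − f₀)/(f₂ + f₀) = 331 × 18.3/6818.3 ≈ 0.89 m/s.
So the cart is moving at 0.89 m/s toward the emitter.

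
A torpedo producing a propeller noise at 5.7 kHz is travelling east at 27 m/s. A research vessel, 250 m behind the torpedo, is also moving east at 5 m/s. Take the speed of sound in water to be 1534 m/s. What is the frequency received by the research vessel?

5.62 kHz

The research vessel is behind, so the torpedo is moving away from it while the research vessel is moving toward the torpedo.
General Doppler shift: f' = f · (v + v_o)/(v + v_s).
f' = 5.7 × (1534 + 5)/(1534 + 27) = 5.7 × 1539/1561 ≈ 5.62 kHz.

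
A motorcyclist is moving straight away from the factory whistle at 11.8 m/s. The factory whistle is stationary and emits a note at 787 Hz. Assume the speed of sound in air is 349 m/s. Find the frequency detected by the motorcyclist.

Only the observer moves, away from the source, so f' = f · (v − v_o)/v.
f' = 787 × (349 − 11.8)/349 = 787 × 337.2/349 ≈ 760 Hz.

760 Hz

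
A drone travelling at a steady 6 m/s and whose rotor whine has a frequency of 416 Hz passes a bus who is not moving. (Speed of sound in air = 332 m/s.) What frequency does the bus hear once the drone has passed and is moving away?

409 Hz

Receding: f₂ = f · v/(v + v_s) = 416 × 332/338 ≈ 409 Hz.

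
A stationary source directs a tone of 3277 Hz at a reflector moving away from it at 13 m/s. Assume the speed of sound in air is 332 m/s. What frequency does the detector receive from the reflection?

At the reflector (a moving observer), f₁ = f₀ · (v − u)/v = 3277 × 319/332 ≈ 3149 Hz.
On reflection it acts as a source moving away from the stationary detector: f₂ = f₁ · v/(v + u) = 3149 × 332/345 ≈ 3030 Hz.
Equivalently f₂ = f₀ · (v − u)/(v + u).

3030 Hz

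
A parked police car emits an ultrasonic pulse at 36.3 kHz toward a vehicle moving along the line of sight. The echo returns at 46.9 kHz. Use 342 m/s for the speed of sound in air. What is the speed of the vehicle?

44 m/s

Double Doppler shift off a moving reflector: f₂ = f₀ · (v + u)/(v − u) (u > 0 toward emitter).
Rearranging, u = v · (f₂ − f₀)/(f₂ + f₀) = 342 × 10.6/83.2 ≈ 44 m/s.
So the vehicle is moving at 44 m/s toward the emitter.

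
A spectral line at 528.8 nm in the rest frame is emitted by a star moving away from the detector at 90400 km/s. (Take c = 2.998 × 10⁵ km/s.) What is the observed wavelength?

β = v/c = 90400/299800 = 0.3015.
Relativistic Doppler for wavelength: λ' = λ₀ · √((1 + β)/(1 − β)).
λ' = 528.8 × √(1.3015/0.6985) = 528.8 × 1.36507 ≈ 721.8 nm.

721.8 nm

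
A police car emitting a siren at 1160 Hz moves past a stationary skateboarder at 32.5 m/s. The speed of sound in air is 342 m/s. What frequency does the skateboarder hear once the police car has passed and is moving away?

Receding: f₂ = f · v/(v + v_s) = 1160 × 342/374.5 ≈ 1059 Hz.

1059 Hz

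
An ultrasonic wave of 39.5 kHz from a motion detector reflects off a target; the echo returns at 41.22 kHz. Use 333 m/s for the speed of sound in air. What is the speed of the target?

Double Doppler shift off a moving reflector: f₂ = f₀ · (v + u)/(v − u) (u > 0 toward emitter).
Rearranging, u = v · (f₂ − f₀)/(f₂ + f₀) = 333 × 1.72/80.72 ≈ 7.1 m/s.
So the target is moving at 7.1 m/s toward the emitter.

7.1 m/s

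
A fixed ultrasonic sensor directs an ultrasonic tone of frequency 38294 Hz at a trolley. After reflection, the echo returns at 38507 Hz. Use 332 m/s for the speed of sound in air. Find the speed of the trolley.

Double Doppler shift off a moving reflector: f₂ = f₀ · (v + u)/(v − u) (u > 0 toward emitter).
Rearranging, u = v · (f₂ − f₀)/(f₂ + f₀) = 332 × 213/76801 ≈ 0.92 m/s.
So the trolley is moving at 0.92 m/s toward the emitter.

0.92 m/s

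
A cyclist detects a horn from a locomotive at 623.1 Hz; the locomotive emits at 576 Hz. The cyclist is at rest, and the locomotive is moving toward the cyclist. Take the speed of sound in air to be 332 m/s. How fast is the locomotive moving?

f' = f · v/(v − v_s) ⇒ v_s = v · |1 − f/f'|.
v_s = 332 × |1 − 576/623.1| = 332 × 0.07559 ≈ 25 m/s.

25 m/s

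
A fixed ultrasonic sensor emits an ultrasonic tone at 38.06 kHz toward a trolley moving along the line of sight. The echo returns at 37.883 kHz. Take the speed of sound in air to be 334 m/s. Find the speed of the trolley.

Double Doppler shift off a moving reflector: f₂ = f₀ · (v + u)/(v − u) (u > 0 toward emitter).
Rearranging, u = v · (f₂ − f₀)/(f₂ + f₀) = 334 × -0.177/75.943 ≈ -0.78 m/s.
So the trolley is moving at 0.78 m/s away from the emitter.

0.78 m/s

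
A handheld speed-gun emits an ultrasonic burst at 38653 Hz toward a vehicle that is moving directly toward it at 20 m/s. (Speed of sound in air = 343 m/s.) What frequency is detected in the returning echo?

At the vehicle (a moving observer), f₁ = f₀ · (v + u)/v = 38653 × 363/343 ≈ 40907 Hz.
The reflection then acts as a moving source: f₂ = f₁ · v/(v − u) ≈ 43440 Hz.

43440 Hz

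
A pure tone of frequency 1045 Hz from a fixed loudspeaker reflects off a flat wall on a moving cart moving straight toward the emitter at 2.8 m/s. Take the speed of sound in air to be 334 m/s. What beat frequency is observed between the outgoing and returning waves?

17.7 Hz

At the flat wall on a moving cart (a moving observer), f₁ = f₀ · (v + u)/v = 1045 × 336.8/334 ≈ 1053.76 Hz.
The reflection then acts as a moving source: f₂ = f₁ · v/(v − u) ≈ 1062.67 Hz.
Equivalently f₂ = f₀ · (v + u)/(v − u).
Beat frequency: |f₂ − f₀| = 2u·f₀/(v − u) = 2 × 2.8 × 1045/331.2 ≈ 17.7 Hz.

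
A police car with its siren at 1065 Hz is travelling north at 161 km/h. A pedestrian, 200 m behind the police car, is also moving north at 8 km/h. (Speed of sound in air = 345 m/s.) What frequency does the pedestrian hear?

949 Hz

161 km/h = 44.72 m/s; 8 km/h = 2.222 m/s.
The pedestrian is behind, so the police car is moving away from it while the pedestrian is moving toward the police car.
Both move, so f' = f · (v + v_o)/(v + v_s).
f' = 1065 × (345 + 2.222)/(345 + 44.72) = 1065 × 347.22/389.72 ≈ 949 Hz.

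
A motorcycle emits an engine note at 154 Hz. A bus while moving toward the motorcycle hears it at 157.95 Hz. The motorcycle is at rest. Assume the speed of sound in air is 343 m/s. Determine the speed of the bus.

8.8 m/s

f' = f · (v + v_o)/v ⇒ v_o = v · |f'/f − 1|.
v_o = 343 × |157.95/154 − 1| = 343 × 0.02565 ≈ 8.8 m/s.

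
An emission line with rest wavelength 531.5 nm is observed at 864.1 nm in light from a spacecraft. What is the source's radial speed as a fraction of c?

λ'/λ₀ = 1.6258 > 1 (redshift), so the source is receding.
λ'/λ₀ = √((1 + β)/(1 − β)) for a receding source ⇒ β = (r² − 1)/(r² + 1) with r = λ'/λ₀.
β = (2.6431 − 1)/(2.6431 + 1) ≈ 0.451.

0.451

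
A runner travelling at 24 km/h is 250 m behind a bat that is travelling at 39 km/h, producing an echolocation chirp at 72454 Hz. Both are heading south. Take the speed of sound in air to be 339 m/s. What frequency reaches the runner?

71591 Hz

39 km/h = 10.83 m/s; 24 km/h = 6.667 m/s.
The runner is behind, so the bat is moving away from it while the runner is moving toward the bat.
General Doppler shift: f' = f · (v + v_o)/(v + v_s).
f' = 72454 × (339 + 6.667)/(339 + 10.83) = 72454 × 345.67/349.83 ≈ 71591 Hz.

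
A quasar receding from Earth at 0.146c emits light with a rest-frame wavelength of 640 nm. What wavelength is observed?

Relativistic Doppler for wavelength: λ' = λ₀ · √((1 + β)/(1 − β)).
λ' = 640 × √(1.1460/0.8540) = 640 × 1.15841 ≈ 741.4 nm.

741.4 nm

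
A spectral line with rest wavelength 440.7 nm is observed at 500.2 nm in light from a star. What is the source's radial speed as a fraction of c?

0.126

λ'/λ₀ = 1.1350 > 1 (redshift), so the source is receding.
λ'/λ₀ = √((1 + β)/(1 − β)) for a receding source ⇒ β = (r² − 1)/(r² + 1) with r = λ'/λ₀.
β = (1.2883 − 1)/(1.2883 + 1) ≈ 0.126.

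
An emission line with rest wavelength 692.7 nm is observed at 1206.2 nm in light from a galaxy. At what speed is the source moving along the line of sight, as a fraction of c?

0.504

λ'/λ₀ = 1.7413 > 1 (redshift), so the source is receding.
λ'/λ₀ = √((1 + β)/(1 − β)) for a receding source ⇒ β = (r² − 1)/(r² + 1) with r = λ'/λ₀.
β = (3.0321 − 1)/(3.0321 + 1) ≈ 0.504.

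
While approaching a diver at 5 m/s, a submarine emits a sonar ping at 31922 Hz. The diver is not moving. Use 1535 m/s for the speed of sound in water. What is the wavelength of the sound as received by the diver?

With the source moving toward a stationary observer, f' = f · v/(v − v_s).
f' = 31922 × 1535/(1535 − 5) ≈ 32026 Hz.
λ' = v/f' = 1535/32026.3 ≈ 4.8 cm.

4.8 cm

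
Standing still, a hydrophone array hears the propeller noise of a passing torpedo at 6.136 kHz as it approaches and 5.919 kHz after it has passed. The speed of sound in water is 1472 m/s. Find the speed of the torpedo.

f₁/f₂ = (v + v_s)/(v − v_s), so v_s = v · (f₁ − f₂)/(f₁ + f₂).
v_s = 1472 × (6.136 − 5.919)/(6.136 + 5.919) = 1472 × 0.217/12.055 ≈ 26 m/s.

26 m/s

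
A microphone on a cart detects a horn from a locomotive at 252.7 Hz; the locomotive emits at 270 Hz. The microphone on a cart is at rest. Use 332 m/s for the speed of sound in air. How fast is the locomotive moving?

f' < f, so the locomotive is receding.
f' = f · v/(v + v_s) ⇒ v_s = v · |1 − f/f'|.
v_s = 332 × |1 − 270/252.7| = 332 × 0.06846 ≈ 22.7 m/s.

22.7 m/s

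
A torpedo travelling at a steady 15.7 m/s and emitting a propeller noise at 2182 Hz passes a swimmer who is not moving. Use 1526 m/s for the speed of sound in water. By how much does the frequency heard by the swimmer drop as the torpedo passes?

Approaching: f₁ = f · v/(v − v_s) = 2182 × 1526/1510.3 ≈ 2204.7 Hz.
Receding: f₂ = f · v/(v + v_s) = 2182 × 1526/1541.7 ≈ 2159.8 Hz.
Drop: f₁ − f₂ = 2f·v·v_s/(v² − v_s²) = 2 × 2182 × 1526 × 15.7/(1526² − 15.7²) ≈ 44.9 Hz.

44.9 Hz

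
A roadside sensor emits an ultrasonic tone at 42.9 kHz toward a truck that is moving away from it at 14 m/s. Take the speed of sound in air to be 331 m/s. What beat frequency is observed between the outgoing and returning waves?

The truck first receives the wave as a moving observer: f₁ = f₀ · (v − u)/v = 42.9 × (331 − 14)/331 ≈ 41.09 kHz.
The reflection then acts as a moving source: f₂ = f₁ · v/(v + u) ≈ 39.42 kHz.
Beat frequency (with f₀ = 42900 Hz): |f₂ − f₀| = 2u·f₀/(v + u) = 2 × 14 × 42900/345 ≈ 3482 Hz.

3482 Hz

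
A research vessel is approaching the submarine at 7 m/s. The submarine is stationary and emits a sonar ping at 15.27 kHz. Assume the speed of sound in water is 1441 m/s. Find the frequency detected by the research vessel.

Moving observer, stationary source: f' = f · (v + v_o)/v.
f' = 15.27 × (1441 + 7)/1441 = 15.27 × 1448/1441 ≈ 15.34 kHz.

15.34 kHz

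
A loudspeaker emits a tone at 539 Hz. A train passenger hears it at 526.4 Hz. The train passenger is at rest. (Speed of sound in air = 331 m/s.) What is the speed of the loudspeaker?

f' < f, so the loudspeaker is receding.
f' = f · v/(v + v_s) ⇒ v_s = v · |1 − f/f'|.
v_s = 331 × |1 − 539/526.4| = 331 × 0.02394 ≈ 7.9 m/s.

7.9 m/s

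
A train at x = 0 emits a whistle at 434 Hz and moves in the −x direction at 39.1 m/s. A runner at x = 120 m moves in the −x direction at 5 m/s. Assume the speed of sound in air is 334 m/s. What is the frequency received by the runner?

394 Hz

The observer lies on the +x side, so the source is heading away from the observer and the observer is heading toward the source.
General Doppler shift: f' = f · (v + v_o)/(v + v_s).
f' = 434 × (334 + 5)/(334 + 39.1) = 434 × 339/373.1 ≈ 394 Hz.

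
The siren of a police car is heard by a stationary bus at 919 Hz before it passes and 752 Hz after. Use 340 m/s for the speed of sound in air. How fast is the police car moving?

f₁/f₂ = (v + v_s)/(v − v_s), so v_s = v · (f₁ − f₂)/(f₁ + f₂).
v_s = 340 × (919 − 752)/(919 + 752) = 340 × 167/1671 ≈ 34 m/s.

34 m/s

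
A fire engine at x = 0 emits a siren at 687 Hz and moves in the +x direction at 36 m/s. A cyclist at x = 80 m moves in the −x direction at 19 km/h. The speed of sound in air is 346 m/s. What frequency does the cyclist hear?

778 Hz

19 km/h = 5.278 m/s.
The observer lies on the +x side, so the source is heading toward the observer and the observer is heading toward the source.
Both move, so f' = f · (v + v_o)/(v − v_s).
f' = 687 × (346 + 5.278)/(346 − 36) = 687 × 351.28/310 ≈ 778 Hz.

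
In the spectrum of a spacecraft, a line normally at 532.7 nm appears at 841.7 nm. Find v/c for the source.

0.428c

λ'/λ₀ = 1.5801 > 1 (redshift), so the source is receding.
λ'/λ₀ = √((1 + β)/(1 − β)) for a receding source ⇒ β = (r² − 1)/(r² + 1) with r = λ'/λ₀.
β = (2.4966 − 1)/(2.4966 + 1) ≈ 0.428.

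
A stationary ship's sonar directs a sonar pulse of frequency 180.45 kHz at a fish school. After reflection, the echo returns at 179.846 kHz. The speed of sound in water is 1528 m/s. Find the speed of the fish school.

Double Doppler shift off a moving reflector: f₂ = f₀ · (v + u)/(v − u) (u > 0 toward emitter).
Rearranging, u = v · (f₂ − f₀)/(f₂ + f₀) = 1528 × -0.604/360.296 ≈ -2.56 m/s.
So the fish school is moving at 2.56 m/s away from the emitter.

2.56 m/s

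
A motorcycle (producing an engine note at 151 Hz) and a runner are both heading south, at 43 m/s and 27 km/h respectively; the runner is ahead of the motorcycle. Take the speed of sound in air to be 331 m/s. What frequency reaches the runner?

170 Hz

27 km/h = 7.5 m/s.
The runner is ahead, so the motorcycle is moving toward it while the runner is moving away from the motorcycle.
General Doppler shift: f' = f · (v − v_o)/(v − v_s).
f' = 151 × (331 − 7.5)/(331 − 43) = 151 × 323.5/288 ≈ 170 Hz.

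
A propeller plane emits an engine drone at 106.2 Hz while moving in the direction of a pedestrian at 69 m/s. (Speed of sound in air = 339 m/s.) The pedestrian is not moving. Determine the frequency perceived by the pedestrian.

Moving source, stationary observer: f' = f · v/(v − v_s) since the source is approaching.
f' = 106.2 × 339/(339 − 69) = 106.2 × 339/270 ≈ 133 Hz.

133 Hz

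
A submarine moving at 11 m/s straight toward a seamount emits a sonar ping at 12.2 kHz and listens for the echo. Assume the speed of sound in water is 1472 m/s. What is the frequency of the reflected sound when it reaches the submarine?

The seamount receives the sound from a moving source: f₁ = f₀ · v/(v − v_e) = 12.2 × 1472/1461 ≈ 12.29 kHz.
On the return leg the submarine is a moving observer: f₂ = f₁ · (v + v_e)/v = 12.29 × 1483/1472 ≈ 12.38 kHz.

12.38 kHz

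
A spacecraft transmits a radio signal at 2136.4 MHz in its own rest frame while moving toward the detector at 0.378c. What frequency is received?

Relativistic Doppler for frequency: f' = f₀ · √((1 + β)/(1 − β)).
f' = 2136.4 × √(1.3780/0.6220) = 2136.4 × 1.48843 ≈ 3179.9 MHz.

3179.9 MHz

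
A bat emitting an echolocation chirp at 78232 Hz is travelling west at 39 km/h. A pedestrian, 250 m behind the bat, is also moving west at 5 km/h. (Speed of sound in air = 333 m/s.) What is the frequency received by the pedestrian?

76083 Hz

39 km/h = 10.83 m/s; 5 km/h = 1.389 m/s.
The pedestrian is behind, so the bat is moving away from it while the pedestrian is moving toward the bat.
General Doppler shift: f' = f · (v + v_o)/(v + v_s).
f' = 78232 × (333 + 1.389)/(333 + 10.83) = 78232 × 334.39/343.83 ≈ 76083 Hz.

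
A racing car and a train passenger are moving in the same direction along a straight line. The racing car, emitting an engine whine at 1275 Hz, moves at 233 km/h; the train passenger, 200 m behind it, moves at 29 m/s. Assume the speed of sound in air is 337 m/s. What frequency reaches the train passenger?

1162 Hz

233 km/h = 64.72 m/s.
The train passenger is behind, so the racing car is moving away from it while the train passenger is moving toward the racing car.
With source receding and observer approaching, f' = f · (v + v_o)/(v + v_s).
f' = 1275 × (337 + 29)/(337 + 64.72) = 1275 × 366/401.72 ≈ 1162 Hz.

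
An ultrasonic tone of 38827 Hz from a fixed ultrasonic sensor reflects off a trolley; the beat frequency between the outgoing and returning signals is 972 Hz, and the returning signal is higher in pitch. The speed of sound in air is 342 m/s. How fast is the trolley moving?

4.2 m/s

Double Doppler shift off a moving reflector: f₂ = f₀ · (v + u)/(v − u) (u > 0 toward emitter).
Returning signal is higher, so f₂ = f₀ + Δf = 38827 + 972 = 39799 Hz.
Rearranging, u = v · (f₂ − f₀)/(f₂ + f₀) = 342 × 972/78626 ≈ 4.2 m/s.
So the trolley is moving at 4.2 m/s toward the emitter.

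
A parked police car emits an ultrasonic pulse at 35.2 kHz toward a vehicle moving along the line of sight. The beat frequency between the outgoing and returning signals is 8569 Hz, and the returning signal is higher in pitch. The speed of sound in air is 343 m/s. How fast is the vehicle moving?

Double Doppler shift off a moving reflector: f₂ = f₀ · (v + u)/(v − u) (u > 0 toward emitter).
Returning signal is higher, so f₂ = f₀ + Δf = 35200 + 8569 = 43769 Hz.
Rearranging, u = v · (f₂ − f₀)/(f₂ + f₀) = 343 × 8569/78969 ≈ 37 m/s.
So the vehicle is moving at 37 m/s toward the emitter.

37 m/s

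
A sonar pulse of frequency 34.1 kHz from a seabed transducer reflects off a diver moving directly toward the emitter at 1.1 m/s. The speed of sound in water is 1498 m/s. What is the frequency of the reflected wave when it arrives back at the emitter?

34.2 kHz

At the diver (a moving observer), f₁ = f₀ · (v + u)/v = 34.1 × 1499.1/1498 ≈ 34.1 kHz.
On reflection it acts as a source moving toward the stationary detector: f₂ = f₁ · v/(v − u) = 34.1 × 1498/1496.9 ≈ 34.2 kHz.
Equivalently f₂ = f₀ · (v + u)/(v − u).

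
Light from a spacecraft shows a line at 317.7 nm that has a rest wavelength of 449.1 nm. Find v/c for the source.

0.333c

λ'/λ₀ = 0.7074 < 1 (blueshift), so the source is approaching.
λ'/λ₀ = √((1 − β)/(1 + β)) for an approaching source ⇒ β = (1 − r²)/(1 + r²) with r = λ'/λ₀.
β = (1 − 0.5004)/(1 + 0.5004) ≈ 0.333.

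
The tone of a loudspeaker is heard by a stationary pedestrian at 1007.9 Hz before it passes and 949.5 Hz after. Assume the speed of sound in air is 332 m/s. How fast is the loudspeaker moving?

f₁/f₂ = (v + v_s)/(v − v_s), so v_s = v · (f₁ − f₂)/(f₁ + f₂).
v_s = 332 × (1007.9 − 949.5)/(1007.9 + 949.5) = 332 × 58.4/1957.4 ≈ 9.9 m/s.

9.9 m/s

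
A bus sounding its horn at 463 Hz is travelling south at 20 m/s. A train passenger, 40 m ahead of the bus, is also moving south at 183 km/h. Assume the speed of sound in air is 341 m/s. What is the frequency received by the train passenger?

419 Hz

183 km/h = 50.83 m/s.
The train passenger is ahead, so the bus is moving toward it while the train passenger is moving away from the bus.
Both move, so f' = f · (v − v_o)/(v − v_s).
f' = 463 × (341 − 50.83)/(341 − 20) = 463 × 290.17/321 ≈ 419 Hz.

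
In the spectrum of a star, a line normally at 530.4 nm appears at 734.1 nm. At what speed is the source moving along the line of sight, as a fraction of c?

λ'/λ₀ = 1.3840 > 1 (redshift), so the source is receding.
λ'/λ₀ = √((1 + β)/(1 − β)) for a receding source ⇒ β = (r² − 1)/(r² + 1) with r = λ'/λ₀.
β = (1.9156 − 1)/(1.9156 + 1) ≈ 0.314.

0.314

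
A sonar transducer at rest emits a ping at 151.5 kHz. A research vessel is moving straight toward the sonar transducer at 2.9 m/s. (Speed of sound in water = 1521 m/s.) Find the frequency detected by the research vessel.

Moving observer, stationary source: f' = f · (v + v_o)/v.
f' = 151.5 × (1521 + 2.9)/1521 = 151.5 × 1523.9/1521 ≈ 151.8 kHz.

151.8 kHz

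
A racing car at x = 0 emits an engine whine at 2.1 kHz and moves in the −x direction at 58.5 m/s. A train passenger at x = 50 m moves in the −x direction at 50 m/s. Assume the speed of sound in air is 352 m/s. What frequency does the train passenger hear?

2.06 kHz

The observer lies on the +x side, so the source is heading away from the observer and the observer is heading toward the source.
Both move, so f' = f · (v + v_o)/(v + v_s).
f' = 2.1 × (352 + 50)/(352 + 58.5) = 2.1 × 402/410.5 ≈ 2.06 kHz.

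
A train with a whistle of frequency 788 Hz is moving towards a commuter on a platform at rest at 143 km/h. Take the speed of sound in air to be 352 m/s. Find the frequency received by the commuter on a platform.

143 km/h = 39.72 m/s.
Moving source, stationary observer: f' = f · v/(v − v_s) since the source is approaching.
f' = 788 × 352/(352 − 39.72) = 788 × 352/312.3 ≈ 888 Hz.

888 Hz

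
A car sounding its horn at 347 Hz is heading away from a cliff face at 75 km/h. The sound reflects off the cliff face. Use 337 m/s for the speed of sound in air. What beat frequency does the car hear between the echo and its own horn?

75 km/h = 20.83 m/s.
The cliff face receives the sound from a moving source: f₁ = f₀ · v/(v + v_e) = 347 × 337/357.83 ≈ 326.8 Hz.
On the return leg the car is a moving observer: f₂ = f₁ · (v − v_e)/v = 326.8 × 316.17/337 ≈ 306.6 Hz.
Equivalently f₂ = f₀ · (v − v_e)/(v + v_e).
Beat against the emitted tone: |f₂ − f₀| = 2v_e·f₀/(v + v_e) = 2 × 20.83 × 347/357.83 ≈ 40.4 Hz.

40.4 Hz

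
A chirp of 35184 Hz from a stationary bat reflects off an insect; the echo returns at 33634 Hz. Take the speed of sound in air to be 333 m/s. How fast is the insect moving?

7.5 m/s

Double Doppler shift off a moving reflector: f₂ = f₀ · (v + u)/(v − u) (u > 0 toward emitter).
Rearranging, u = v · (f₂ − f₀)/(f₂ + f₀) = 333 × -1550/68818 ≈ -7.5 m/s.
So the insect is moving at 7.5 m/s away from the emitter.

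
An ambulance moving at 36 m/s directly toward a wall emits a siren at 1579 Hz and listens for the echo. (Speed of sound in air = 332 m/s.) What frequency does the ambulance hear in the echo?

1963 Hz

The wall receives the sound from a moving source: f₁ = f₀ · v/(v − v_e) = 1579 × 332/296 ≈ 1771 Hz.
On the return leg the ambulance is a moving observer: f₂ = f₁ · (v + v_e)/v = 1771 × 368/332 ≈ 1963 Hz.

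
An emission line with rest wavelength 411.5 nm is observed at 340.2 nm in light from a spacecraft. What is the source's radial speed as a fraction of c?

0.188

λ'/λ₀ = 0.8267 < 1 (blueshift), so the source is approaching.
λ'/λ₀ = √((1 − β)/(1 + β)) for an approaching source ⇒ β = (1 − r²)/(1 + r²) with r = λ'/λ₀.
β = (1 − 0.6835)/(1 + 0.6835) ≈ 0.188.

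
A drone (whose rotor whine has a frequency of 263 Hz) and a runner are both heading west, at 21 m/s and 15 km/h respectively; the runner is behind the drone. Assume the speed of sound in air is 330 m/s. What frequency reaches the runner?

15 km/h = 4.167 m/s.
The runner is behind, so the drone is moving away from it while the runner is moving toward the drone.
With source receding and observer approaching, f' = f · (v + v_o)/(v + v_s).
f' = 263 × (330 + 4.167)/(330 + 21) = 263 × 334.17/351 ≈ 250 Hz.

250 Hz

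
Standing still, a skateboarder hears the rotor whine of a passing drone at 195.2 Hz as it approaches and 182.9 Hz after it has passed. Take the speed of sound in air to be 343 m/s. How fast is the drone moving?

f₁/f₂ = (v + v_s)/(v − v_s), so v_s = v · (f₁ − f₂)/(f₁ + f₂).
v_s = 343 × (195.2 − 182.9)/(195.2 + 182.9) = 343 × 12.3/378.1 ≈ 11.2 m/s.

11.2 m/s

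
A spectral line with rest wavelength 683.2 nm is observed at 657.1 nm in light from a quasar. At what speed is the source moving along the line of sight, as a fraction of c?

λ'/λ₀ = 0.9618 < 1 (blueshift), so the source is approaching.
λ'/λ₀ = √((1 − β)/(1 + β)) for an approaching source ⇒ β = (1 − r²)/(1 + r²) with r = λ'/λ₀.
β = (1 − 0.9251)/(1 + 0.9251) ≈ 0.039.

0.039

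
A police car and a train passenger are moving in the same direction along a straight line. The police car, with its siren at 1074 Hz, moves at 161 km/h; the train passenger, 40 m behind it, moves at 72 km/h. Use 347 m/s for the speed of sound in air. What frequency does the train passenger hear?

1006 Hz

161 km/h = 44.72 m/s; 72 km/h = 20 m/s.
The train passenger is behind, so the police car is moving away from it while the train passenger is moving toward the police car.
Both move, so f' = f · (v + v_o)/(v + v_s).
f' = 1074 × (347 + 20)/(347 + 44.72) = 1074 × 367/391.72 ≈ 1006 Hz.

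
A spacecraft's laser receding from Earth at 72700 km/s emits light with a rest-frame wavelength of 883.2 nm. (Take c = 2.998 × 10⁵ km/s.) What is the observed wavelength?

β = v/c = 72700/299800 = 0.2425.
Relativistic Doppler for wavelength: λ' = λ₀ · √((1 + β)/(1 − β)).
λ' = 883.2 × √(1.2425/0.7575) = 883.2 × 1.28072 ≈ 1131.1 nm.

1131.1 nm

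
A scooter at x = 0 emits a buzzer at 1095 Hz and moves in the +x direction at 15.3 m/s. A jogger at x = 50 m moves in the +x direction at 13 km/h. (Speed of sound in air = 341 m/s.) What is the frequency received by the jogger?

1134 Hz

13 km/h = 3.611 m/s.
The observer lies on the +x side, so the source is heading toward the observer and the observer is heading away from the source.
Both move, so f' = f · (v − v_o)/(v − v_s).
f' = 1095 × (341 − 3.611)/(341 − 15.3) = 1095 × 337.39/325.7 ≈ 1134 Hz.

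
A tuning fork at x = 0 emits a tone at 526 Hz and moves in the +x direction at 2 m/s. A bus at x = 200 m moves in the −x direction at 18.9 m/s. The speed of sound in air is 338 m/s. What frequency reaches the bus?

The observer lies on the +x side, so the source is heading toward the observer and the observer is heading toward the source.
With source approaching and observer approaching, f' = f · (v + v_o)/(v − v_s).
f' = 526 × (338 + 18.9)/(338 − 2) = 526 × 356.9/336 ≈ 559 Hz.

559 Hz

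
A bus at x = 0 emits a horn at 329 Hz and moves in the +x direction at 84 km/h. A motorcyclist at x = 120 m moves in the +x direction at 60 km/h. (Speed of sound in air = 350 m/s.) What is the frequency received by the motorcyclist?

84 km/h = 23.33 m/s; 60 km/h = 16.67 m/s.
The observer lies on the +x side, so the source is heading toward the observer and the observer is heading away from the source.
Both move, so f' = f · (v − v_o)/(v − v_s).
f' = 329 × (350 − 16.67)/(350 − 23.33) = 329 × 333.33/326.67 ≈ 336 Hz.

336 Hz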